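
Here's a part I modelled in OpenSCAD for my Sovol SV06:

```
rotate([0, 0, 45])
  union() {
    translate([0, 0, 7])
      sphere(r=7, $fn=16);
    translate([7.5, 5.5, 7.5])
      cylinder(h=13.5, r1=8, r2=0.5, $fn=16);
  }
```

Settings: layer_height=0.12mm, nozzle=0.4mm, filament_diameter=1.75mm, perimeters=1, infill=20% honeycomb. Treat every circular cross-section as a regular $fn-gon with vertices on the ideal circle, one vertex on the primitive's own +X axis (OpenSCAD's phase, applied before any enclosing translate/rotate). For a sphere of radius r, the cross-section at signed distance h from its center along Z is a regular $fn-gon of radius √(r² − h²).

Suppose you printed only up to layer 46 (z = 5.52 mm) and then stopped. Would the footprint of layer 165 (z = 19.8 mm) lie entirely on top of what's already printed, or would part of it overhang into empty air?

part overhangs

Compare the two slices. At z = 5.52: the r=7 sphere contributes a regular 16-gon of circumradius √(7²−1.48²) = 6.842 (area = (16/2)·6.842²·sin(360°/16) = 143.31 mm²); the cone at (7.5, 5.5) does not reach this height (z outside [7.5, 21]); Merging all regions: only the r=7 sphere is present, so the union is just that shape — area = 143.31 mm²; (rotated 45° about Z; rotation is an isometry so areas/perimeters/island counts are preserved). At z = 19.8: the sphere is absent (|z−center|=12.800 > r=7); the cone at (7.5, 5.5): at t=0.911 of its height the radius interpolates to r₁+(r₂−r₁)t = 1.167, giving a regular 16-gon of that circumradius (area = (16/2)·1.167²·sin(360°/16) = 4.17 mm²); Merging all regions: only the cone at (7.5, 5.5) is present, so the union is just that shape — area = 4.17 mm²; (whole slice rotated 45° about Z — lengths, areas and connectivity unchanged). Checking containment: at z = 19.8 the cross-section extends beyond the z = 5.52 cross-section by about 4.17 mm².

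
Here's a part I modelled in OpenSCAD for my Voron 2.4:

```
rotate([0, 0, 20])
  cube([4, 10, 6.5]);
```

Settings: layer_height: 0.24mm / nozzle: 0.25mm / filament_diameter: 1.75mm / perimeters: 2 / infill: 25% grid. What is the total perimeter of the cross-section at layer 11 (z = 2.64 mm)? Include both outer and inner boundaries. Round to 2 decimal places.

At z = 2.64 mm: the 4×10 cube contributes its full rectangle (perimeter 28.00 mm); (whole slice rotated 20° about Z — lengths, areas and connectivity unchanged). Overall, the cross-section is a single solid region. Total boundary length (outer) = 28.00 mm.

28.00 mm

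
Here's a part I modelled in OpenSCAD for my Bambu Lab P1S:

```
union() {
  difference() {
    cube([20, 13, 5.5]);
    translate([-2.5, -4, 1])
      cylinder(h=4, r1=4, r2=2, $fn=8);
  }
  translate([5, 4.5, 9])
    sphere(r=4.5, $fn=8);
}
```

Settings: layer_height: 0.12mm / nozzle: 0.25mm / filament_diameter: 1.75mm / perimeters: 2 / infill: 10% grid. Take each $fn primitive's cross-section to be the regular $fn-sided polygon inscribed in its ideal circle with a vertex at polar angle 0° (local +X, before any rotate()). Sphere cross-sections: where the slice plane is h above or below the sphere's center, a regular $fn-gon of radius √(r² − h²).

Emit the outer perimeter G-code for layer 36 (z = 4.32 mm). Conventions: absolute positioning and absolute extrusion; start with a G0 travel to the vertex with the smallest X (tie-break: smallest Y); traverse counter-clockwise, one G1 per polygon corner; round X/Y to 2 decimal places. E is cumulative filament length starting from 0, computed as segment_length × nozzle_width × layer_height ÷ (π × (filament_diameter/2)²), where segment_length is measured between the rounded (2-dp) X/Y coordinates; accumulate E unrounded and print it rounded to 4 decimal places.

G0 X0.00 Y0.00 Z4.32
G1 X20.00 Y0.00 E0.2495
G1 X20.00 Y13.00 E0.4116
G1 X0.00 Y13.00 E0.6610
G1 X0.00 Y0.00 E0.8232

At z = 4.32 mm: the cube is present — its section is the full 20×13 rectangle; the cone at (-2.5, -4) contributes a regular 8-gon of circumradius 2.340 (interpolated between r1=4 and r2=2 at t=0.830); After the difference (first − rest): starting from the 20×13 cube, the cone at (-2.5, -4) misses the remaining region (no effect) — 1 connected region; the sphere at (5, 4.5) is not intersected at this z (|z−center|=4.680 > r=4.5); Combining (union): only that combined region is present, so the union is just that shape — 1 connected region. The outline is a single polygon with 4 vertices. Extrusion per mm of travel: 0.25 × 0.12 / (π × 0.875²) = 0.012473. Accumulating E over each segment gives final E = 0.8232.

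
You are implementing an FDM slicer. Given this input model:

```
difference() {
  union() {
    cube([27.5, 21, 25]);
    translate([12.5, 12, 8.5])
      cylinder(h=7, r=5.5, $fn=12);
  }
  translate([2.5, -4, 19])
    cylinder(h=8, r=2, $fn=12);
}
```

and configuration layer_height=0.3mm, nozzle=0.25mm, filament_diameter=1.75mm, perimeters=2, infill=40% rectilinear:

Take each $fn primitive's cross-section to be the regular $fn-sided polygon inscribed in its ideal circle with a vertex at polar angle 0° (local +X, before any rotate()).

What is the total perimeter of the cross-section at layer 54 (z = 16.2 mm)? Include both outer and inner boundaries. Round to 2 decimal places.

97.00 mm

At z = 16.2 mm: the cube (footprint 27.5×21) is included at this height (perimeter 97.00 mm); the cylinder at (12.5, 12) is absent (z outside [8.5, 15.5]); Merging all regions: only the 27.5×21 cube is present, so the union is just that shape — boundary = 97.00 mm; the cylinder at (2.5, -4) is not intersected at this z (z outside [19, 27]); After the difference (first − rest): none of the subtracted shapes is present at this height, so the result so far is unchanged — boundary = 97.00 mm. Overall, the cross-section is a single solid region. Total boundary length (outer) = 97.00 mm.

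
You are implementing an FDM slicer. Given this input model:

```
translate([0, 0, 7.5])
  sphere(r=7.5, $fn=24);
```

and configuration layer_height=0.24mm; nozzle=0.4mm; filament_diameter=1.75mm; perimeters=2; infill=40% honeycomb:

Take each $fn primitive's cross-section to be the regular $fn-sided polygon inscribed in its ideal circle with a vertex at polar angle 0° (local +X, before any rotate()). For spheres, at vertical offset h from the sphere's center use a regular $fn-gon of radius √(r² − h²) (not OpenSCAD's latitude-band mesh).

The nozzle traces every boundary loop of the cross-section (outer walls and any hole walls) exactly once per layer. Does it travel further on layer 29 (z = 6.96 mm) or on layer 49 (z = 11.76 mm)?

layer 29 (z = 6.96 mm)

Layer 29 (z = 6.96): the sphere: section is a regular 24-gon, circumradius = √(r²−h²) = √(7.5²−0.54²) = 7.481 (perimeter = 2·24·7.481·sin(180°/24) = 46.87 mm). So its perimeter = 46.87 mm. Layer 49 (z = 11.76): the sphere: section is a regular 24-gon, circumradius = √(r²−h²) = √(7.5²−4.26²) = 6.173 (perimeter = 2·24·6.173·sin(180°/24) = 38.67 mm). So its perimeter = 38.67 mm. Layer 29 is larger (46.87 vs 38.67 mm).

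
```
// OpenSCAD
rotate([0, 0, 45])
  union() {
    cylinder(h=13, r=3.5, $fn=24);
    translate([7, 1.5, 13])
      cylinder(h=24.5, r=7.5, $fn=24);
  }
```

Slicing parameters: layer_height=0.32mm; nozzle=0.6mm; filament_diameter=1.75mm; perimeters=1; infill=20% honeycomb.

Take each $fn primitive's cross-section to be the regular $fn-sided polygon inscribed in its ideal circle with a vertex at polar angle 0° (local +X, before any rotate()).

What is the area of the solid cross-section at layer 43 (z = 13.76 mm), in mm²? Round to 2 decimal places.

At z = 13.76 mm: the cylinder is absent (z outside [0, 13]); the r=7.5 cylinder at (7, 1.5) gives a regular 24-gon of circumradius 7.5 (constant along its height) (area = (24/2)·7.500²·sin(360°/24) = 174.70 mm²); Combining (union): only the r=7.5 cylinder at (7, 1.5) is present, so the union is just that shape — area = 174.70 mm²; (rotated 45° about Z; rotation is an isometry so areas/perimeters/island counts are preserved). Overall, the cross-section is a single solid region. Net area = 174.70 mm².

174.70 mm²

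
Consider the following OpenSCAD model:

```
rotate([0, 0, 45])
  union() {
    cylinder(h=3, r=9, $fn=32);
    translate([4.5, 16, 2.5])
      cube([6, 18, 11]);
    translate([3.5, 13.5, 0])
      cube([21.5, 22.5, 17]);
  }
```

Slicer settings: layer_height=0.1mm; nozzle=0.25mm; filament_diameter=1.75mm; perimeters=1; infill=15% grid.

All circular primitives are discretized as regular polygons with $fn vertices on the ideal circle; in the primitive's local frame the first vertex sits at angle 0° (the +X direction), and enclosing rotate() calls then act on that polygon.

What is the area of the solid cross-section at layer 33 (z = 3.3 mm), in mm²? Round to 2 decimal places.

483.75 mm²

At z = 3.3 mm: the cylinder does not reach this height (z outside [0, 3]); the cube at (4.5, 16) (footprint 6×18) is included at this height (area 108.00 mm²); the 21.5×22.5 cube at (3.5, 13.5) contributes its full rectangle (area 483.75 mm²); Taking the union: the 6×18 cube at (4.5, 16) lies entirely inside the 21.5×22.5 cube at (3.5, 13.5), so the union is just the 21.5×22.5 cube at (3.5, 13.5) — area = 483.75 mm²; (rotated 45° about Z; rotation is an isometry so areas/perimeters/island counts are preserved). Overall, the cross-section is a single solid region. Net area = 483.75 mm².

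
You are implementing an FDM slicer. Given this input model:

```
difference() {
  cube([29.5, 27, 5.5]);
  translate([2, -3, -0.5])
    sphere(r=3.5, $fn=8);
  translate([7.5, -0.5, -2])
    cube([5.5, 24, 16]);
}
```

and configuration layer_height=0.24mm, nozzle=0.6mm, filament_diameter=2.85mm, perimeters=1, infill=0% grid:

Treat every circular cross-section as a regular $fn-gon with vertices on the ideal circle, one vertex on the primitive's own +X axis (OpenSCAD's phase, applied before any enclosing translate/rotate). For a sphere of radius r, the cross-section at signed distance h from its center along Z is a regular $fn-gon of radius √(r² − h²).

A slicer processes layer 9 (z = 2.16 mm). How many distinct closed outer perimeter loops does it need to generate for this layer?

At z = 2.16 mm: the cube is present — its section is the full 29.5×27 rectangle; the r=3.5 sphere at (2, -3) contributes a regular 8-gon of circumradius √(3.5²−2.66²) = 2.275; the cube at (7.5, -0.5) is present — its section is the full 5.5×24 rectangle; Subtracting the remaining from the first: starting from the 29.5×27 cube, the r=3.5 sphere at (2, -3) misses the remaining region (no effect); the 5.5×24 cube at (7.5, -0.5) partially overlaps it — only the 129.25 mm² overlap (of its 132.00 mm²) is removed, clipping the outline — 1 connected region. The result has 1 disconnected region.

1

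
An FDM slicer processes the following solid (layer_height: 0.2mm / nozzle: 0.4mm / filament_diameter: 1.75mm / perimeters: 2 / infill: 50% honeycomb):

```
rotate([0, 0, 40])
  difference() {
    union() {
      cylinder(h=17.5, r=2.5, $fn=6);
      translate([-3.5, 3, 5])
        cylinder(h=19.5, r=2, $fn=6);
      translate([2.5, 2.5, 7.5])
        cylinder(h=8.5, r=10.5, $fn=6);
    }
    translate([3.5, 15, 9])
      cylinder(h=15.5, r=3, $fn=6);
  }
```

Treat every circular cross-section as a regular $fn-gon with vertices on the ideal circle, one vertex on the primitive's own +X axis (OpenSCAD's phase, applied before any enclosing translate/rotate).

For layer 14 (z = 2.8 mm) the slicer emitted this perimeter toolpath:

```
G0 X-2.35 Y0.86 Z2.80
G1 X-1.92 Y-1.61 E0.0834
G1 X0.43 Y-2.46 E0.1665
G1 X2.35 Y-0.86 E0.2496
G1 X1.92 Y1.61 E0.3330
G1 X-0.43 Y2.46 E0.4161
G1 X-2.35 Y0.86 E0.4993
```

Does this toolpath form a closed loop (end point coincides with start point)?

Start point (G0): (-2.35, 0.86). End point (last G1): the path returns to the start — closed.

yes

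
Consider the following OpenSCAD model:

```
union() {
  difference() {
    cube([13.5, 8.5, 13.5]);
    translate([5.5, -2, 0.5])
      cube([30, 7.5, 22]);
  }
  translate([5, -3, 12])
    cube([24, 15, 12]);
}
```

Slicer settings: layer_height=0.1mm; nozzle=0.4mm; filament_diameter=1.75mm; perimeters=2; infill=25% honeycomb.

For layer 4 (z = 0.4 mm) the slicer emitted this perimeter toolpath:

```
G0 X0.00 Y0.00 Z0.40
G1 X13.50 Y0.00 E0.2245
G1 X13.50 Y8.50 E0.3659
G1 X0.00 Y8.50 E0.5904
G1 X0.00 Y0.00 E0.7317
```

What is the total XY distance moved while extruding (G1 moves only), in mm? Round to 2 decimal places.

44.00 mm

Sum the Euclidean lengths of each G1 segment: total = 44.00 mm.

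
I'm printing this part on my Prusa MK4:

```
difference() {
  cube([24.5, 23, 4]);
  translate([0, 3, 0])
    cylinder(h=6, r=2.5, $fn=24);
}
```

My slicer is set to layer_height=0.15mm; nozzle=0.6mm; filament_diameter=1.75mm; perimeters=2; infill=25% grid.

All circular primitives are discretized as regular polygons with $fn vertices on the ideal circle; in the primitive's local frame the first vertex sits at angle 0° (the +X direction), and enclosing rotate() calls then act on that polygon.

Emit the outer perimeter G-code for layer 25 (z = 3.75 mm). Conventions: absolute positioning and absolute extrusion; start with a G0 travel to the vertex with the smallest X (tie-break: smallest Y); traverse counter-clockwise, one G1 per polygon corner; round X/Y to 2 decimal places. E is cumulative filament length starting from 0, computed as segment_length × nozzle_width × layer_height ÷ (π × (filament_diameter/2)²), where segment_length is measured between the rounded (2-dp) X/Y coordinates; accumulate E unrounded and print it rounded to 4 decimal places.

At z = 3.75 mm: the cube is present — its section is the full 24.5×23 rectangle; the r=2.5 cylinder at (0, 3) gives a regular 24-gon of circumradius 2.5 (constant along its height); Taking the first minus the rest: starting from the 24.5×23 cube, the r=2.5 cylinder at (0, 3) partially overlaps it — only the 9.71 mm² overlap (of its 19.41 mm²) is removed, clipping the outline — 1 connected region. The outline is a single polygon with 17 vertices. Extrusion per mm of travel: 0.6 × 0.15 / (π × 0.875²) = 0.037418. Accumulating E over each segment gives final E = 3.6607.

G0 X0.00 Y0.00 Z3.75
G1 X24.50 Y0.00 E0.9167
G1 X24.50 Y23.00 E1.7773
G1 X0.00 Y23.00 E2.6941
G1 X0.00 Y5.50 E3.3489
G1 X0.65 Y5.41 E3.3734
G1 X1.25 Y5.17 E3.3976
G1 X1.77 Y4.77 E3.4222
G1 X2.17 Y4.25 E3.4467
G1 X2.41 Y3.65 E3.4709
G1 X2.50 Y3.00 E3.4954
G1 X2.41 Y2.35 E3.5200
G1 X2.17 Y1.75 E3.5442
G1 X1.77 Y1.23 E3.5687
G1 X1.25 Y0.83 E3.5933
G1 X0.65 Y0.59 E3.6175
G1 X0.00 Y0.50 E3.6420
G1 X0.00 Y0.00 E3.6607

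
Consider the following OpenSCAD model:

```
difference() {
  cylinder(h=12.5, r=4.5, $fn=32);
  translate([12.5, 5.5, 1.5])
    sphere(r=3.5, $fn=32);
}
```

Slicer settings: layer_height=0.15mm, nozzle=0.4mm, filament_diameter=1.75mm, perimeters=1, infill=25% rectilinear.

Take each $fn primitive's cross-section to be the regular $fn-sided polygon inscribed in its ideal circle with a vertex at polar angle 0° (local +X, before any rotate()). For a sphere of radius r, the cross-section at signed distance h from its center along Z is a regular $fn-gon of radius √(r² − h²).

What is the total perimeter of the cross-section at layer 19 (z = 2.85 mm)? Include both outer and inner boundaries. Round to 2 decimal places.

At z = 2.85 mm: the r=4.5 cylinder gives a regular 32-gon of circumradius 4.5 (constant along its height) (perimeter = 2·32·4.500·sin(180°/32) = 28.23 mm); the r=3.5 sphere at (12.5, 5.5) slices to a regular 32-gon of circumradius 3.229 (√(r²−h²) with h=1.35 from center) (perimeter = 2·32·3.229·sin(180°/32) = 20.26 mm); Taking the first minus the rest: starting from the r=4.5 cylinder, the r=3.5 sphere at (12.5, 5.5) misses the remaining region (no effect) — boundary = 28.23 mm. Overall, the cross-section is a single solid region. Total boundary length (outer) = 28.23 mm.

28.23 mm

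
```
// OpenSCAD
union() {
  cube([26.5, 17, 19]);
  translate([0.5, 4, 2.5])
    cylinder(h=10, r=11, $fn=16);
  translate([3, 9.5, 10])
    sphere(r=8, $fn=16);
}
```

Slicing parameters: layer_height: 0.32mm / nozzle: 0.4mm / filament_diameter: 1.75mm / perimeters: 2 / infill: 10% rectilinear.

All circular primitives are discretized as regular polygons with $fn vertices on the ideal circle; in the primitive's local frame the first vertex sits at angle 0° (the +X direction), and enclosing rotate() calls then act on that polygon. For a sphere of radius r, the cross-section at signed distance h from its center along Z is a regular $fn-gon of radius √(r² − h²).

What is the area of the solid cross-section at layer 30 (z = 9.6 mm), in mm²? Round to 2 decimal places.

683.59 mm²

At z = 9.6 mm: the cube (footprint 26.5×17) is included at this height (area 450.50 mm²); the r=11 cylinder at (0.5, 4) gives a regular 16-gon of circumradius 11 (constant along its height) (area = (16/2)·11.000²·sin(360°/16) = 370.44 mm²); the r=8 sphere at (3, 9.5) slices to a regular 16-gon of circumradius 7.990 (√(r²−h²) with h=0.4 from center) (area = (16/2)·7.990²·sin(360°/16) = 195.44 mm²); Merging all regions: the regions partially overlap — summed areas 1016.38 mm² minus the doubly-counted overlap 332.79 mm² gives 683.59 mm² — area = 683.59 mm². Overall, the cross-section is a single solid region. Net area = 683.59 mm².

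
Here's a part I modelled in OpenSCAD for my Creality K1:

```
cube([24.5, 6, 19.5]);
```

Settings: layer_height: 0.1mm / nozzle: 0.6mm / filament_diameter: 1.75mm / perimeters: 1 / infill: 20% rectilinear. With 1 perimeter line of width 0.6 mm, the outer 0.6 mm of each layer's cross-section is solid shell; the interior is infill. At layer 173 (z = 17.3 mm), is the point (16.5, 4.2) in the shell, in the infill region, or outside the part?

infill

At z = 17.3 mm: the cube (footprint 24.5×6) is included at this height. Overall, the cross-section is a single solid region. The nearest boundary edge runs (24.50, 6.00)→(0.00, 6.00); distance from the point to it = 1.80 mm. The point is inside the cross-section and 1.80 mm from the nearest boundary — more than the 0.6 mm shell width (1 × 0.6), so it's in the infill interior.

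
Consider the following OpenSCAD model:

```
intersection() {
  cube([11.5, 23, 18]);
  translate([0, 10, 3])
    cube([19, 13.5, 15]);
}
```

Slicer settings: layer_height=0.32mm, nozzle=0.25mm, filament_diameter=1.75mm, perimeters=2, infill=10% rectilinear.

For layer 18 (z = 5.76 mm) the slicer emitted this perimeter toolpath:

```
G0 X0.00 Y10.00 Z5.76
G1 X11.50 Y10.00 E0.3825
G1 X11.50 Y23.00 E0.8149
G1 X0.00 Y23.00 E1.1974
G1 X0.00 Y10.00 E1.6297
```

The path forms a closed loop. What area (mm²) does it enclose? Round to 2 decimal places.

Apply the shoelace formula to the sequence of (X, Y) vertices; enclosed area = 149.50 mm².

149.50 mm²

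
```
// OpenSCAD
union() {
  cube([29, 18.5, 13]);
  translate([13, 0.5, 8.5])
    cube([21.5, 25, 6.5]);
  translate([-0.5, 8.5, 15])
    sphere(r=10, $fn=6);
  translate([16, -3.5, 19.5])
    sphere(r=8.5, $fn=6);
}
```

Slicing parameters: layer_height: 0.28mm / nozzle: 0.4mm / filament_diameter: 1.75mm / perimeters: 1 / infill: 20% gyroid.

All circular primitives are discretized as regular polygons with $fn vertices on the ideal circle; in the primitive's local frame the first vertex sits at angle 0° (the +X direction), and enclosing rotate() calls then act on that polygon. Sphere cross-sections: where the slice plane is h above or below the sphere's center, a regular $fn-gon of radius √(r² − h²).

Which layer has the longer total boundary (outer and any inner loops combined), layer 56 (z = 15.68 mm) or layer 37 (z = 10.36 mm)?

layer 37 (z = 10.36 mm)

Layer 56 (z = 15.68): the cube is absent (z outside [0, 13]); the cube at (13, 0.5) does not reach this height (z outside [8.5, 15]); the r=10 sphere at (-0.5, 8.5) contributes a regular 6-gon of circumradius √(10²−0.68²) = 9.977 (perimeter = 2·6·9.977·sin(180°/6) = 59.86 mm); the sphere at (16, -3.5): section is a regular 6-gon, circumradius = √(r²−h²) = √(8.5²−3.82²) = 7.593 (perimeter = 2·6·7.593·sin(180°/6) = 45.56 mm); Merging all regions: the 2 present regions are separate (no shared area or edge), so areas and boundary lengths simply add and each stays a separate island — boundary = 105.42 mm. So its perimeter = 105.42 mm. Layer 37 (z = 10.36): the cube is present — its section is the full 29×18.5 rectangle (perimeter 95.00 mm); the cube at (13, 0.5) (footprint 21.5×25) is included at this height (perimeter 93.00 mm); the sphere at (-0.5, 8.5): section is a regular 6-gon, circumradius = √(r²−h²) = √(10²−4.64²) = 8.858 (perimeter = 2·6·8.858·sin(180°/6) = 53.15 mm); the sphere at (16, -3.5) is absent (|z−center|=9.140 > r=8.5); Combining (union): the regions partially overlap (shared area 382.26 mm²), so the edge portions inside another operand are dropped and the merged outline is re-measured after clipping — boundary = 132.23 mm. So its perimeter = 132.23 mm. Layer 37 is larger (132.23 vs 105.42 mm).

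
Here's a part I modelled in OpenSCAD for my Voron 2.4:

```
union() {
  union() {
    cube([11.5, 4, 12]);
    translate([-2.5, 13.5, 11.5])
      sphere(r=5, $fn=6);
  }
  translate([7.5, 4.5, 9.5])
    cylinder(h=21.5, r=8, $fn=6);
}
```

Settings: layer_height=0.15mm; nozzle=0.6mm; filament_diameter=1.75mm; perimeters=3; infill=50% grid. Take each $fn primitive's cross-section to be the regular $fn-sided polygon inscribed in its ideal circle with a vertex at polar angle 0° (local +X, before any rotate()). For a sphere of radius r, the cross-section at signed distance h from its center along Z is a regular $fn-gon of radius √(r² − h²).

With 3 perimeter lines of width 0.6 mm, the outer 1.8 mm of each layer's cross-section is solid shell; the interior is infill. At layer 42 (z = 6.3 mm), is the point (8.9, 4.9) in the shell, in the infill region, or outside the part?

At z = 6.3 mm: the cube is present — its section is the full 11.5×4 rectangle; the sphere at (-2.5, 13.5) is absent (|z−center|=5.200 > r=5); Combining (union): only the 11.5×4 cube is present, so the union is just that shape — 1 connected region; the cylinder at (7.5, 4.5) is absent (z outside [9.5, 31]); Taking the union: only that combined region is present, so the union is just that shape — 1 connected region. Overall, the cross-section is a single solid region. The nearest boundary edge runs (11.50, 4.00)→(0.00, 4.00); distance from the point to it = 0.90 mm. The point is not inside any of the regions above, so it lies outside the cross-section (0.90 mm from the nearest boundary).

outside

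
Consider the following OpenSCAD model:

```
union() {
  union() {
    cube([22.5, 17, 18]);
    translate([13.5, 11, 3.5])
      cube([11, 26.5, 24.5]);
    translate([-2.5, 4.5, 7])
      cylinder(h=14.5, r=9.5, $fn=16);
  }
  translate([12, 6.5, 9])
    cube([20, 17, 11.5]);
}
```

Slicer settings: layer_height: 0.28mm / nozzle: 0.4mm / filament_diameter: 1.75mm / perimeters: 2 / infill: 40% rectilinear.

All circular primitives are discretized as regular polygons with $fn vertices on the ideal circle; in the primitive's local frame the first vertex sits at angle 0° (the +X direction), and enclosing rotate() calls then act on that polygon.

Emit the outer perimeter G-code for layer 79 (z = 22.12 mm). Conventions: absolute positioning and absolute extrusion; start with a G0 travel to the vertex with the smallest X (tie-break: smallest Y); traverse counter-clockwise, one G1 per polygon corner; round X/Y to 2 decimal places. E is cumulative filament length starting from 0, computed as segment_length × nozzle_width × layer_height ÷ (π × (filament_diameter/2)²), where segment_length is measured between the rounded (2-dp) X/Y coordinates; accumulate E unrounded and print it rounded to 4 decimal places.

At z = 22.12 mm: the cube is not intersected at this z (z outside [0, 18]); the cube at (13.5, 11) (footprint 11×26.5) is included at this height; the cylinder at (-2.5, 4.5) is not intersected at this z (z outside [7, 21.5]); Combining (union): only the 11×26.5 cube at (13.5, 11) is present, so the union is just that shape — 1 connected region; the cube at (12, 6.5) is not intersected at this z (z outside [9, 20.5]); Taking the union: only that combined region is present, so the union is just that shape — 1 connected region. The outline is a single polygon with 4 vertices. Extrusion per mm of travel: 0.4 × 0.28 / (π × 0.875²) = 0.046564. Accumulating E over each segment gives final E = 3.4923.

G0 X13.50 Y11.00 Z22.12
G1 X24.50 Y11.00 E0.5122
G1 X24.50 Y37.50 E1.7462
G1 X13.50 Y37.50 E2.2584
G1 X13.50 Y11.00 E3.4923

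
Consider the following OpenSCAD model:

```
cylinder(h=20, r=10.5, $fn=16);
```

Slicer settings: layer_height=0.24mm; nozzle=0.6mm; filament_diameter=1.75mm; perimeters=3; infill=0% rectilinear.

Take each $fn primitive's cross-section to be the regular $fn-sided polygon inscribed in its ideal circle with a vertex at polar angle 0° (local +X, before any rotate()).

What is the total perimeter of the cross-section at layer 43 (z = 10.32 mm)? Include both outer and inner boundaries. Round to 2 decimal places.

65.55 mm

At z = 10.32 mm: the cylinder: section is a regular 16-gon, circumradius r=10.5 (perimeter = 2·16·10.500·sin(180°/16) = 65.55 mm). Overall, the cross-section is a single solid region. Total boundary length (outer) = 65.55 mm.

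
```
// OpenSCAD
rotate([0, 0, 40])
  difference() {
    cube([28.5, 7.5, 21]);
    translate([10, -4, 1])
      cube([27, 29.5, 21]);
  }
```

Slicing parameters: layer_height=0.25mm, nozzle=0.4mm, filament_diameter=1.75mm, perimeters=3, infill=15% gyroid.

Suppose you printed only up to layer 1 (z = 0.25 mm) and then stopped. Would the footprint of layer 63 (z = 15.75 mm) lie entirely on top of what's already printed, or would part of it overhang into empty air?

entirely on top

Compare the two slices. At z = 0.25: the cube (footprint 28.5×7.5) is included at this height (area 213.75 mm²); the cube at (10, -4) is absent (z outside [1, 22]); Taking the first minus the rest: none of the subtracted shapes is present at this height, so the 28.5×7.5 cube is unchanged — area = 213.75 mm²; (whole slice rotated 40° about Z — lengths, areas and connectivity unchanged). At z = 15.75: the cube (footprint 28.5×7.5) is included at this height (area 213.75 mm²); the cube at (10, -4) (footprint 27×29.5) is included at this height (area 796.50 mm²); Taking the first minus the rest: starting from the 28.5×7.5 cube (213.75 mm²), the 27×29.5 cube at (10, -4) partially overlaps it — only the 138.75 mm² overlap (of its 796.50 mm²) is removed, clipping the outline — area = 75.00 mm²; (whole slice rotated 40° about Z — lengths, areas and connectivity unchanged). Checking containment: the cross-section at z = 15.75 is a subset of the cross-section at z = 0.25.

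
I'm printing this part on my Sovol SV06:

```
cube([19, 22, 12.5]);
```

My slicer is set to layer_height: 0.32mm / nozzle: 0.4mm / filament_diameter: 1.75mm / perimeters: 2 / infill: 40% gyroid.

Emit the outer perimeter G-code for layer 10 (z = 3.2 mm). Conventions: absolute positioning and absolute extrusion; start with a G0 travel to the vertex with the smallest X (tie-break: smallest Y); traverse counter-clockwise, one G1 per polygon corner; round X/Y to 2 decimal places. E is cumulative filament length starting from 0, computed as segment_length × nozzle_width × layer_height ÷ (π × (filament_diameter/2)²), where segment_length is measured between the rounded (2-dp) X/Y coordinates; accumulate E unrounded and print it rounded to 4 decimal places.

G0 X0.00 Y0.00 Z3.20
G1 X19.00 Y0.00 E1.0111
G1 X19.00 Y22.00 E2.1819
G1 X0.00 Y22.00 E3.1930
G1 X0.00 Y0.00 E4.3637

At z = 3.2 mm: the cube is present — its section is the full 19×22 rectangle. The outline is a single polygon with 4 vertices. Extrusion per mm of travel: 0.4 × 0.32 / (π × 0.875²) = 0.053216. Accumulating E over each segment gives final E = 4.3637.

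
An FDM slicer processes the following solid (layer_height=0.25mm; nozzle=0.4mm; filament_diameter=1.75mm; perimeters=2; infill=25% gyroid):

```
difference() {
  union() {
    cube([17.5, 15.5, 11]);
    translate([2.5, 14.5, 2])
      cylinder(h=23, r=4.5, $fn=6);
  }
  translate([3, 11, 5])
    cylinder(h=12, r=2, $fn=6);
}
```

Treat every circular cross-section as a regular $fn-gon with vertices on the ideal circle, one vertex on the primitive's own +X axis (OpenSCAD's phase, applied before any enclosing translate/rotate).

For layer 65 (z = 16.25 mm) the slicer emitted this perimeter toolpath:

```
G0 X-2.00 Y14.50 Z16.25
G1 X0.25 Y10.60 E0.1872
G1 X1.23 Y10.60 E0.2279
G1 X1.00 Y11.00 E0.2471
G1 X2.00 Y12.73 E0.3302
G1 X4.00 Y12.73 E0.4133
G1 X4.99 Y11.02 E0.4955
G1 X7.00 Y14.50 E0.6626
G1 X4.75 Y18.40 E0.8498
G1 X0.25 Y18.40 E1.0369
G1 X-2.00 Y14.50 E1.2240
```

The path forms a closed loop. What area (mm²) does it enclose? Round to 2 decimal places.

45.95 mm²

Apply the shoelace formula to the sequence of (X, Y) vertices; enclosed area = 45.95 mm².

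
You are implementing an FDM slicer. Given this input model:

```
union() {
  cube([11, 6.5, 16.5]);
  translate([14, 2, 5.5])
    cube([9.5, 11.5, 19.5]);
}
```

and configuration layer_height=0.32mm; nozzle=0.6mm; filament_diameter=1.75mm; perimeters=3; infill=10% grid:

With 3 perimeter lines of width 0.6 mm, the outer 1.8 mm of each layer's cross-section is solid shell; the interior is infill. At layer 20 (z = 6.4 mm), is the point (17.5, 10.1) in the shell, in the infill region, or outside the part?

At z = 6.4 mm: the 11×6.5 cube contributes its full rectangle; the cube at (14, 2) (footprint 9.5×11.5) is included at this height; Combining (union): the 2 present regions are separate (no shared area or edge), so areas and boundary lengths simply add and each stays a separate island — 2 connected regions. Overall, the cross-section has 2 separate islands. The nearest boundary edge runs (14.00, 13.50)→(23.50, 13.50); distance from the point to it = 3.40 mm. (Shell/infill is judged within the island containing the point — the largest one.) The point is inside the cross-section and 3.40 mm from the nearest boundary — more than the 1.8 mm shell width (3 × 0.6), so it's in the infill interior.

infill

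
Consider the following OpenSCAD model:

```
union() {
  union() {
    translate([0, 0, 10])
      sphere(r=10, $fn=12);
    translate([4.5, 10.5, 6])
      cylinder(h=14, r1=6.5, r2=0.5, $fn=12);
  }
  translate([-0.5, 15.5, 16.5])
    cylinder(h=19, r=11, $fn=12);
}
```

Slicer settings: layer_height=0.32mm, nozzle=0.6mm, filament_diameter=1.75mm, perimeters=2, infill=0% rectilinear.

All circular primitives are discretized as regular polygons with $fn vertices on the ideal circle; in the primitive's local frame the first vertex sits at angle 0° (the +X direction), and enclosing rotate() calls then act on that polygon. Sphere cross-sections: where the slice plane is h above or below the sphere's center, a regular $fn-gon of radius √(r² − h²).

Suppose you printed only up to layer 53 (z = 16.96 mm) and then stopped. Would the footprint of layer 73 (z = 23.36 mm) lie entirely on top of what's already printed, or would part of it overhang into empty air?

Compare the two slices. At z = 16.96: the sphere: section is a regular 12-gon, circumradius = √(r²−h²) = √(10²−6.96²) = 7.180 (area = (12/2)·7.180²·sin(360°/12) = 154.68 mm²); the cone at (4.5, 10.5): at t=0.783 of its height the radius interpolates to r₁+(r₂−r₁)t = 1.803, giving a regular 12-gon of that circumradius (area = (12/2)·1.803²·sin(360°/12) = 9.75 mm²); Taking the union: the 2 present regions are separate (no shared area or edge), so areas and boundary lengths simply add and each stays a separate island — area = 164.43 mm²; the r=11 cylinder at (-0.5, 15.5) contributes a regular 12-gon of circumradius 11 (area = (12/2)·11.000²·sin(360°/12) = 363.00 mm²); Combining (union): the regions partially overlap — summed areas 527.43 mm² minus the doubly-counted overlap 22.49 mm² gives 504.94 mm² — area = 504.94 mm². At z = 23.36: the sphere does not reach this height (|z−center|=13.360 > r=10); the cone at (4.5, 10.5) is absent (z outside [6, 20]); Merging all regions: nothing is present at this height; the r=11 cylinder at (-0.5, 15.5) gives a regular 12-gon of circumradius 11 (constant along its height) (area = (12/2)·11.000²·sin(360°/12) = 363.00 mm²); Taking the union: only the r=11 cylinder at (-0.5, 15.5) is present, so the union is just that shape — area = 363.00 mm². Checking containment: the cross-section at z = 23.36 is a subset of the cross-section at z = 16.96.

entirely on top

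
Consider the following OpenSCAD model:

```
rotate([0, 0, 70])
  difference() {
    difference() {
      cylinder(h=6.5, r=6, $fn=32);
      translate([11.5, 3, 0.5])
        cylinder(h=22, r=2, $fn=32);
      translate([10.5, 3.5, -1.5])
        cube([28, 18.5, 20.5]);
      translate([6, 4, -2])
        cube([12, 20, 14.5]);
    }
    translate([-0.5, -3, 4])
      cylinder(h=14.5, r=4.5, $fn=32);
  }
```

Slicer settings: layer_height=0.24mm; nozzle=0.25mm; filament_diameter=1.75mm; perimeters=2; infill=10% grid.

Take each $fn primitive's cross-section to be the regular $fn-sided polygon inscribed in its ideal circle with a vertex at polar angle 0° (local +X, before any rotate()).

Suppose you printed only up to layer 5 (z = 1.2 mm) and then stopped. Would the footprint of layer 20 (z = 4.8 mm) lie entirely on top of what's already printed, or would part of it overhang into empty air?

Compare the two slices. At z = 1.2: the r=6 cylinder gives a regular 32-gon of circumradius 6 (constant along its height) (area = (32/2)·6.000²·sin(360°/32) = 112.37 mm²); the r=2 cylinder at (11.5, 3) contributes a regular 32-gon of circumradius 2 (area = (32/2)·2.000²·sin(360°/32) = 12.49 mm²); the 28×18.5 cube at (10.5, 3.5) contributes its full rectangle (area 518.00 mm²); the 12×20 cube at (6, 4) contributes its full rectangle (area 240.00 mm²); Subtracting the remaining from the first: starting from the r=6 cylinder (112.37 mm²), the r=2 cylinder at (11.5, 3) misses the remaining region (no effect); the 28×18.5 cube at (10.5, 3.5) misses the remaining region (no effect); the 12×20 cube at (6, 4) misses the remaining region (no effect) — area = 112.37 mm²; the cylinder at (-0.5, -3) does not reach this height (z outside [4, 18.5]); Subtracting the remaining from the first: none of the subtracted shapes is present at this height, so that combined region is unchanged — area = 112.37 mm²; (rotated 70° about Z; rotation is an isometry so areas/perimeters/island counts are preserved). At z = 4.8: the r=6 cylinder gives a regular 32-gon of circumradius 6 (constant along its height) (area = (32/2)·6.000²·sin(360°/32) = 112.37 mm²); the r=2 cylinder at (11.5, 3) gives a regular 32-gon of circumradius 2 (constant along its height) (area = (32/2)·2.000²·sin(360°/32) = 12.49 mm²); the 28×18.5 cube at (10.5, 3.5) contributes its full rectangle (area 518.00 mm²); the 12×20 cube at (6, 4) contributes its full rectangle (area 240.00 mm²); After the difference (first − rest): starting from the r=6 cylinder (112.37 mm²), the r=2 cylinder at (11.5, 3) misses the remaining region (no effect); the 28×18.5 cube at (10.5, 3.5) misses the remaining region (no effect); the 12×20 cube at (6, 4) misses the remaining region (no effect) — area = 112.37 mm²; the r=4.5 cylinder at (-0.5, -3) gives a regular 32-gon of circumradius 4.5 (constant along its height) (area = (32/2)·4.500²·sin(360°/32) = 63.21 mm²); After the difference (first − rest): starting from that combined region (112.37 mm²), the r=4.5 cylinder at (-0.5, -3) partially overlaps it — only the 52.33 mm² overlap (of its 63.21 mm²) is removed, clipping the outline — area = 60.04 mm²; (rotated 70° about Z; rotation is an isometry so areas/perimeters/island counts are preserved). Checking containment: the cross-section at z = 4.8 is a subset of the cross-section at z = 1.2.

entirely on top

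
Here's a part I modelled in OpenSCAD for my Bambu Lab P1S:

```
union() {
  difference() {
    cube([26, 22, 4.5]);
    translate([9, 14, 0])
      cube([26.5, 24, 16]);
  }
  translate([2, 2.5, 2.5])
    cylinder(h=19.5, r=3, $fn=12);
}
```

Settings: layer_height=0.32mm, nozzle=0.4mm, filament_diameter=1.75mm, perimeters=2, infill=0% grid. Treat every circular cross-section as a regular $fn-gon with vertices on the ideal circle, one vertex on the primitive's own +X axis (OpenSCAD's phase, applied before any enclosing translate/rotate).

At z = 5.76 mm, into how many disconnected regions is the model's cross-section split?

At z = 5.76 mm: the cube is absent (z outside [0, 4.5]); the 26.5×24 cube at (9, 14) contributes its full rectangle; Subtracting the remaining from the first: the first operand is absent here, so nothing remains; the cylinder at (2, 2.5): section is a regular 12-gon, circumradius r=3; Taking the union: only the r=3 cylinder at (2, 2.5) is present, so the union is just that shape — 1 connected region. The result has 1 disconnected region.

1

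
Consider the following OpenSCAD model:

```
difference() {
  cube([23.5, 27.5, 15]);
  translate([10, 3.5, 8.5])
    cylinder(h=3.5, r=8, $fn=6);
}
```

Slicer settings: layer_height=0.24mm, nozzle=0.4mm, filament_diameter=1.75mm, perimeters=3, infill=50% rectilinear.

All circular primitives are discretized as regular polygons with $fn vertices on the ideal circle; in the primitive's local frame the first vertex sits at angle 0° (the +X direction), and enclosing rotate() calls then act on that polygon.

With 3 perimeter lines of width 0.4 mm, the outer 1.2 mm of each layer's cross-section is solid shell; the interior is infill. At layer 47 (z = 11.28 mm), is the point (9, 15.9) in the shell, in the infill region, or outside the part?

infill

At z = 11.28 mm: the 23.5×27.5 cube contributes its full rectangle; the cylinder at (10, 3.5): section is a regular 6-gon, circumradius r=8; Subtracting the remaining from the first: starting from the 23.5×27.5 cube, the r=8 cylinder at (10, 3.5) partially overlaps it — only the 132.07 mm² overlap (of its 166.28 mm²) is removed, clipping the outline — 1 connected region. Overall, the cross-section is a single solid region. The nearest boundary edge runs (14.00, 10.43)→(6.00, 10.43); distance from the point to it = 5.47 mm. The point is inside the cross-section and 5.47 mm from the nearest boundary — more than the 1.2 mm shell width (3 × 0.4), so it's in the infill interior.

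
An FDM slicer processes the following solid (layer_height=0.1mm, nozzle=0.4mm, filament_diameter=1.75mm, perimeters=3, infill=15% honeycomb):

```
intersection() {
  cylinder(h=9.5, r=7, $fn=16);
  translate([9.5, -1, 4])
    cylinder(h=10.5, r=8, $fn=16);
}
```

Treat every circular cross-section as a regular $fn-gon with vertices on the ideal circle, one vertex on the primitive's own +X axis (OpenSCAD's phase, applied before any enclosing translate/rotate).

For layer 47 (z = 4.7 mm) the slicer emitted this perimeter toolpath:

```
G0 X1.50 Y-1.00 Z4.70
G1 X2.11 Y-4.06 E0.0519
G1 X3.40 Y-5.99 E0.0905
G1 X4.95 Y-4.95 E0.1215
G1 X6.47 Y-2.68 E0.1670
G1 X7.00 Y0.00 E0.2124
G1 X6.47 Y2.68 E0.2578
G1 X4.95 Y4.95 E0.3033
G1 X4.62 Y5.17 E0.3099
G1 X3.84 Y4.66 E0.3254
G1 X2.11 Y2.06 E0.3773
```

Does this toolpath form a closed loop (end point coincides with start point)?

no

Start point (G0): (1.50, -1.00). End point (last G1): the path does not return to the start — open.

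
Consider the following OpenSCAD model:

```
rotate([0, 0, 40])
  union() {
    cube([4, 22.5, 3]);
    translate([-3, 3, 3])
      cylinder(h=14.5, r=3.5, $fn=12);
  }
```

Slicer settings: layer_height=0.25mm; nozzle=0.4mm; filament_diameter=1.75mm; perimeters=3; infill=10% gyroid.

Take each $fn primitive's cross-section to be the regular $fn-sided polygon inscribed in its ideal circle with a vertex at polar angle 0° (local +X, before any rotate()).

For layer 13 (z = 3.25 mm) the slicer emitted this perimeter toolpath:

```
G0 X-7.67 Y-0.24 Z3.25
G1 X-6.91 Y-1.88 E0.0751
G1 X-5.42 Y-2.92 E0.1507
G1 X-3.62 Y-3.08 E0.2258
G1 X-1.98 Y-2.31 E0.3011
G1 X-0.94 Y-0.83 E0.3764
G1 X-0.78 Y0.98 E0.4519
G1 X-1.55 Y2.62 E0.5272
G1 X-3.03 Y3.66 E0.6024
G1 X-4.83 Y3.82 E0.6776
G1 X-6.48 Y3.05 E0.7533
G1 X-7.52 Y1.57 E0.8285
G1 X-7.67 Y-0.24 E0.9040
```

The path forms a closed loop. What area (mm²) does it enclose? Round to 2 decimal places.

Apply the shoelace formula to the sequence of (X, Y) vertices; enclosed area = 36.76 mm².

36.76 mm²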